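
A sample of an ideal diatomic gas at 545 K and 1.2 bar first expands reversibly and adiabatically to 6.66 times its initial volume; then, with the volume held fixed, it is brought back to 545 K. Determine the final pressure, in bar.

For a diatomic ideal gas γ = 7/5.
Adiabatic step (PV^γ = const): P₂ = 1.2×(1/6.66)^(7/5) = 0.0844 bar; T₂ = 545×(1/6.66)^(2/5) = 255.3 K.
Isochoric: P₃ = P₂(T₃/T₂) = 0.0844 × (545/255.3) = 0.1802 bar.

P₃ ≈ 0.180 bar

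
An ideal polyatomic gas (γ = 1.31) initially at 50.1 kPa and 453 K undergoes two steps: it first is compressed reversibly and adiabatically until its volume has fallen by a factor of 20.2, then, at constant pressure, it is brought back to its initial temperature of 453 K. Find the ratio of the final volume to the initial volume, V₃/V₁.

V₃/V₁ ≈ 0.0195

Adiabatic step: V₂/V₁ = 0.0495; T₂ = T₁·20.2^(0.31) = 1150 K.
Isobaric step: V₃/V₂ = T₃/T₂ = 453/1150.
V₃/V₁ = (V₂/V₁)(V₃/V₂) = 0.0495 × (453/1150) = 0.0195.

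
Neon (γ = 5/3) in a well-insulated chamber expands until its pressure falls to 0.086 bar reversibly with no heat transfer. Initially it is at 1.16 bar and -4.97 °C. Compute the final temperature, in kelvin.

Adiabatic: T₂/T₁ = (P₂/P₁)^((γ−1)/γ).
T₁ = -4.97 °C = 268.2 K.
T₂ = 268.2 × (0.086/1.16)^(2/5) = 94.72 K.

T₂ ≈ 94.7 K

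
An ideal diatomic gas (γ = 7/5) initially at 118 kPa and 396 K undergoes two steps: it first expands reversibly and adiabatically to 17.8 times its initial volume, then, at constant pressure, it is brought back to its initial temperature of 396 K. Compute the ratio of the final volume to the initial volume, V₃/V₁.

Adiabatic step: V₂/V₁ = 17.8; T₂ = T₁·(1/17.8)^(2/5) = 125.2 K.
Isobaric step: V₃/V₂ = T₃/T₂ = 396/125.2.
V₃/V₁ = (V₂/V₁)(V₃/V₂) = 17.8 × (396/125.2) = 56.31.

V₃/V₁ ≈ 56.3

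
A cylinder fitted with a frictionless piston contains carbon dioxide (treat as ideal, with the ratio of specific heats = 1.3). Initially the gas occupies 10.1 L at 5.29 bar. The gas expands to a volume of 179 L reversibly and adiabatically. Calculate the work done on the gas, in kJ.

P₂ = P₁(V₁/V₂)^γ = 5.29×(10.1/179)^(1.3) = 0.126 bar.
For a reversible adiabat, W_by_gas = (P₁V₁ − P₂V₂)/(γ−1).
W_by = (529000×0.0101 − 12600×0.179) / (0.3) = 10290 J.
W_on_gas = −W_by = -10290 J.

W ≈ -10.3 kJ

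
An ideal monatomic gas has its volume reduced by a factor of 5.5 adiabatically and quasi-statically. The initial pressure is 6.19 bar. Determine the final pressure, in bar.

P₂ ≈ 106 bar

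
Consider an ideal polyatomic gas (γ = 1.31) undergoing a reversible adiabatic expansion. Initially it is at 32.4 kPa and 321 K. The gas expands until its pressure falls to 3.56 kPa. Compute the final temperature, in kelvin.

T₂ ≈ 190 K

Along an adiabat T P^((1−γ)/γ) is constant, so T₂ = T₁ (P₂/P₁)^((γ−1)/γ).
T₂ = 321 × (3.56/32.4)^(0.237) = 190.3 K.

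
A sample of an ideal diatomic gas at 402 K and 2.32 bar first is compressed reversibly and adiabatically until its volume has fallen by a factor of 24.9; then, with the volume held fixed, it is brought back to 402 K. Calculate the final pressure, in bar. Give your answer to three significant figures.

P₃ ≈ 57.8 bar

For a diatomic ideal gas γ = 7/5.
Adiabatic step (PV^γ = const): P₂ = 2.32×24.9^(7/5) = 209 bar; T₂ = 402×24.9^(2/5) = 1454 K.
Isochoric: P₃ = P₂(T₃/T₂) = 209 × (402/1454) = 57.77 bar.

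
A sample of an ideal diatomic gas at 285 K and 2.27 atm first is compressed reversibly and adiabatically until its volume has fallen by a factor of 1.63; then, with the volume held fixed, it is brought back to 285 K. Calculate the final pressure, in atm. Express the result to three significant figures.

For a diatomic ideal gas γ = 7/5.
Adiabatic step (PV^γ = const): P₂ = 2.27×1.63^(7/5) = 4.499 atm; T₂ = 285×1.63^(2/5) = 346.5 K.
Isochoric: P₃ = P₂(T₃/T₂) = 4.499 × (285/346.5) = 3.7 atm.

P₃ ≈ 3.70 atm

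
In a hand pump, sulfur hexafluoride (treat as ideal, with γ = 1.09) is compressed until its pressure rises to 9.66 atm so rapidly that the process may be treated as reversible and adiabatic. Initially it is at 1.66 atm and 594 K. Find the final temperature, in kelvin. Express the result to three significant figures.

Adiabatic: T₂/T₁ = (P₂/P₁)^((γ−1)/γ).
T₂ = 594 × (9.66/1.66)^(0.0826) = 687 K.

T₂ ≈ 687 K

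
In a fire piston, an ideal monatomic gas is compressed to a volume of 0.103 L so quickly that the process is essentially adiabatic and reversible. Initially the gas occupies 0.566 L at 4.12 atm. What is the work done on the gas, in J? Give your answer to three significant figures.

W ≈ 749 J

γ = 5/3 for a monatomic ideal gas.
P₂ = P₁(V₁/V₂)^γ = 4.12×(0.566/0.103)^(5/3) = 70.5 atm.
For a reversible adiabat, W_by_gas = (P₁V₁ − P₂V₂)/(γ−1).
W_by = (417500×0.000566 − 7.144×10^6×0.000103) / (2/3) = -749.3 J.
W_on_gas = −W_by = 749.3 J.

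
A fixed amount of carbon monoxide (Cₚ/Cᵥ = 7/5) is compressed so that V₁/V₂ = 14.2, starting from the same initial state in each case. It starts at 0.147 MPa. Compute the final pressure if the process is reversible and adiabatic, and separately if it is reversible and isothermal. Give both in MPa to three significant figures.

adiabatic: 6.03 MPa; isothermal: 2.09 MPa

Isothermal: P₂ = P₁(V₁/V₂) = 0.147×14.2 = 2.087 MPa.
Adiabatic: P₂ = P₁(V₁/V₂)^γ = 0.147×14.2^(7/5) = 6.033 MPa.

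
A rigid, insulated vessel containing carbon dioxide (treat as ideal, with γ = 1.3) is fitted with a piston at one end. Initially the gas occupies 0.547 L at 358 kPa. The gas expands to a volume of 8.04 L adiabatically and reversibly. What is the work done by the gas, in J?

W ≈ 361 J

P₂ = P₁(V₁/V₂)^γ = 358×(0.547/8.04)^(1.3) = 10.88 kPa.
For a reversible adiabat, W_by_gas = (P₁V₁ − P₂V₂)/(γ−1).
W_by = (358000×0.000547 − 10880×0.00804) / (0.3) = 361.3 J.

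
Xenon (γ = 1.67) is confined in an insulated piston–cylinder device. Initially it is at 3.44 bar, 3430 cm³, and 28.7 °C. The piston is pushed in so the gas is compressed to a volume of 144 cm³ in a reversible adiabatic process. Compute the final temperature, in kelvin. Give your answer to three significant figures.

T₂ ≈ 2530 K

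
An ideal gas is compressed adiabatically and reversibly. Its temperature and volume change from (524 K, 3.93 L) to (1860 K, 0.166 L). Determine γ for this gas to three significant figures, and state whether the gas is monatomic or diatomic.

γ ≈ 1.40; diatomic

TV^(γ−1) = const ⇒ γ − 1 = ln(T₂/T₁) / ln(V₁/V₂).
γ = 1 + ln(1860/524) / ln(3.93/0.166) = 1.4.
γ ≈ 1.40 is close to 7/5, so the gas is diatomic.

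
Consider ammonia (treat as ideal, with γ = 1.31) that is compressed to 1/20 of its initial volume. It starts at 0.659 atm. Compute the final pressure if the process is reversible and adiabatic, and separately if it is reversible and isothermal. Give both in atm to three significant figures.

Isothermal: P₂ = P₁(V₁/V₂) = 0.659×20 = 13.18 atm.
Adiabatic: P₂ = P₁(V₁/V₂)^γ = 0.659×20^(1.31) = 33.36 atm.

adiabatic: 33.4 atm; isothermal: 13.2 atm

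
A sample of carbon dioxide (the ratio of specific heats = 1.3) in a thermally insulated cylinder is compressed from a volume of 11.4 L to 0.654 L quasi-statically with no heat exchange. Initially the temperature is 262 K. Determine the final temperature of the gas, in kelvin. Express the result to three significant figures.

For a reversible adiabat TV^(γ−1) is constant, so T₂ = T₁ (V₁/V₂)^(γ−1).
T₂ = 262 × (11.4/0.654)^(0.3) = 617.6 K.

T₂ ≈ 618 K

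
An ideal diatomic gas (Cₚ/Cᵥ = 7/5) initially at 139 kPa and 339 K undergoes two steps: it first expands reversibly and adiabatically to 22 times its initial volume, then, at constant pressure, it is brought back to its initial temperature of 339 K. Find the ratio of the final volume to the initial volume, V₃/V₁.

V₃/V₁ ≈ 75.8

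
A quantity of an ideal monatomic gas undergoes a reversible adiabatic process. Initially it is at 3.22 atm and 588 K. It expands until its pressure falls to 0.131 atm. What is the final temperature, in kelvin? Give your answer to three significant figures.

Adiabatic: T₂/T₁ = (P₂/P₁)^((γ−1)/γ).
For a monatomic ideal gas γ = 5/3, so (γ−1)/γ = 2/5.
T₂ = 588 × (0.131/3.22)^(2/5) = 163.4 K.

T₂ ≈ 163 K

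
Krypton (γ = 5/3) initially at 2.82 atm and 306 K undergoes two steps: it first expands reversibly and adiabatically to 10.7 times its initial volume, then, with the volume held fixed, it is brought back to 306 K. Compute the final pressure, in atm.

P₃ ≈ 0.264 atm

Adiabatic step (PV^γ = const): P₂ = 2.82×(1/10.7)^(5/3) = 0.05428 atm; T₂ = 306×(1/10.7)^(2/3) = 63.02 K.
Isochoric: P₃ = P₂(T₃/T₂) = 0.05428 × (306/63.02) = 0.2636 atm.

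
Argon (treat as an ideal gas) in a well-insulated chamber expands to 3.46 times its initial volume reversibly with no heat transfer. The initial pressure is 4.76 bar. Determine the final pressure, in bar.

P₂ ≈ 0.601 bar

Adiabatic: P₁V₁^γ = P₂V₂^γ ⇒ P₂ = P₁ (V₁/V₂)^γ.
For a monatomic ideal gas γ = 5/3.
P₂ = 4.76 × (1/3.46)^(5/3) = 0.6014 bar.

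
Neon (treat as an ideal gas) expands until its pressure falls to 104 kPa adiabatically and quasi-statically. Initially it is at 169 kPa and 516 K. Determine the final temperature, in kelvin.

Along an adiabat T P^((1−γ)/γ) is constant, so T₂ = T₁ (P₂/P₁)^((γ−1)/γ).
For a monatomic ideal gas γ = 5/3, so (γ−1)/γ = 2/5.
T₂ = 516 × (104/169)^(2/5) = 424.9 K.

T₂ ≈ 425 K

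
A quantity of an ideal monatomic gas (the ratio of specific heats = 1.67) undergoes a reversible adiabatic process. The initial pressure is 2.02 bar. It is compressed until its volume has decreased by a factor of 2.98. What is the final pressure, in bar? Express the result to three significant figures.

P₂ ≈ 12.5 bar

Since PV^γ is constant along a reversible adiabat, P₂ = P₁ (V₁/V₂)^γ.
P₂ = 2.02 × 2.98^(1.67) = 12.51 bar.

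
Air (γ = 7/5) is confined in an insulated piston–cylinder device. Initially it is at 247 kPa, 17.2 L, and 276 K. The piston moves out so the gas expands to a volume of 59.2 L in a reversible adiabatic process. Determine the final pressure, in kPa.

P₂ ≈ 43.8 kPa

Adiabatic: P₁V₁^γ = P₂V₂^γ ⇒ P₂ = P₁ (V₁/V₂)^γ.
P₂ = 247 × (17.2/59.2)^(7/5) = 43.77 kPa.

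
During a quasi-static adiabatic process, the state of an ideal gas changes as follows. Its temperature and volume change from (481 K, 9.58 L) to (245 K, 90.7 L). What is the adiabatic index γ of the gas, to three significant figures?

TV^(γ−1) = const ⇒ γ − 1 = ln(T₂/T₁) / ln(V₁/V₂).
γ = 1 + ln(245/481) / ln(9.58/90.7) = 1.3.

γ ≈ 1.30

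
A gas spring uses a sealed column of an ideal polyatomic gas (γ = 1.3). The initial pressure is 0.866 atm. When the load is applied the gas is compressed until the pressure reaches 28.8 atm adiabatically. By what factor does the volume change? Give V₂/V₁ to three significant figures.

From PV^γ = const, V₂/V₁ = (P₁/P₂)^(1/γ).
V₂/V₁ = (0.866/28.8)^(0.769) = 0.0675.

V₂/V₁ ≈ 0.0675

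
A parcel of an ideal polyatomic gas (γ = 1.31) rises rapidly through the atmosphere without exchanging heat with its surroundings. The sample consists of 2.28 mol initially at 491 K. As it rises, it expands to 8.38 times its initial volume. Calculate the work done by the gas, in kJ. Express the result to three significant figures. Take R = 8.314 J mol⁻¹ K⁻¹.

W ≈ 14.5 kJ

For a reversible adiabat TV^(γ−1) is constant, so T₂ = T₁ (V₁/V₂)^(γ−1).
T₂ = 491 × (1/8.38)^(0.31) = 254 K.
Q = 0, so ΔU = W_on_gas = nCᵥΔT with Cᵥ = R/(γ−1) = 26.82 J/(mol·K).
ΔU = 2.28 × 26.82 × (254 − 491) = -14490 J.
Work done by the gas = −ΔU = 14490 J.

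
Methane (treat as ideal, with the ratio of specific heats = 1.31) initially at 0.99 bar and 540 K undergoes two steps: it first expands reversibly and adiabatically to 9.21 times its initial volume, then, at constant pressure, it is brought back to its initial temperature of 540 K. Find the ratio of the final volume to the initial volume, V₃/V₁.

V₃/V₁ ≈ 18.3

Adiabatic step: V₂/V₁ = 9.21; T₂ = T₁·(1/9.21)^(0.31) = 271.3 K.
Isobaric step: V₃/V₂ = T₃/T₂ = 540/271.3.
V₃/V₁ = (V₂/V₁)(V₃/V₂) = 9.21 × (540/271.3) = 18.33.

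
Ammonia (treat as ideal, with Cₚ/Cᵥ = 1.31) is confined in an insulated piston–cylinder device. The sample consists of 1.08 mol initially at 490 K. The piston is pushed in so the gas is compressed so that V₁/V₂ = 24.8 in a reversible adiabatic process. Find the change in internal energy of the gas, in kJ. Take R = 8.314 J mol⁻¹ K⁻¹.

For a reversible adiabat TV^(γ−1) is constant, so T₂ = T₁ (V₁/V₂)^(γ−1).
T₂ = 490 × 24.8^(0.31) = 1326 K.
Q = 0, so ΔU = W_on_gas = nCᵥΔT with Cᵥ = R/(γ−1) = 26.82 J/(mol·K).
ΔU = 1.08 × 26.82 × (1326 − 490) = 24210 J.

ΔU ≈ 24.2 kJ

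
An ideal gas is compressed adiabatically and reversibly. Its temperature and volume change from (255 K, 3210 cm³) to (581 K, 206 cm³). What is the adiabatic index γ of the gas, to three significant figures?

γ ≈ 1.30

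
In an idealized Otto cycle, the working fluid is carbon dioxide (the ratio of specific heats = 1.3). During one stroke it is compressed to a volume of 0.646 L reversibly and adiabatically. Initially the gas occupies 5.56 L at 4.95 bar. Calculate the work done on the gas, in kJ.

P₂ = P₁(V₁/V₂)^γ = 4.95×(5.56/0.646)^(1.3) = 81.26 bar.
For a reversible adiabat, W_by_gas = (P₁V₁ − P₂V₂)/(γ−1).
W_by = (495000×0.00556 − 8.126×10^6×0.000646) / (0.3) = -8325 J.
W_on_gas = −W_by = 8325 J.

W ≈ 8.32 kJ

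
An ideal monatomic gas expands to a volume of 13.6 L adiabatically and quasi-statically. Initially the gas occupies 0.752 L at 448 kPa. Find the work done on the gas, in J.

γ = 5/3 for a monatomic ideal gas.
P₂ = P₁(V₁/V₂)^γ = 448×(0.752/13.6)^(5/3) = 3.595 kPa.
For a reversible adiabat, W_by_gas = (P₁V₁ − P₂V₂)/(γ−1).
W_by = (448000×0.000752 − 3595×0.0136) / (2/3) = 432 J.
W_on_gas = −W_by = -432 J.

W ≈ -432 J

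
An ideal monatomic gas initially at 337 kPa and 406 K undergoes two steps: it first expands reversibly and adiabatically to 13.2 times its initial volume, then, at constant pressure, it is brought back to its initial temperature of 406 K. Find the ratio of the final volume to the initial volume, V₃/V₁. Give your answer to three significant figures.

V₃/V₁ ≈ 73.7

For a monatomic ideal gas γ = 5/3.
Adiabatic step: V₂/V₁ = 13.2; T₂ = T₁·(1/13.2)^(2/3) = 72.69 K.
Isobaric step: V₃/V₂ = T₃/T₂ = 406/72.69.
V₃/V₁ = (V₂/V₁)(V₃/V₂) = 13.2 × (406/72.69) = 73.73.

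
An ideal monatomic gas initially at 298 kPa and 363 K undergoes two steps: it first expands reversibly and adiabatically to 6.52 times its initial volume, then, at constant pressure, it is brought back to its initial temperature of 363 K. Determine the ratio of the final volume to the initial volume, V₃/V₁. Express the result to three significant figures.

For a monatomic ideal gas γ = 5/3.
Adiabatic step: V₂/V₁ = 6.52; T₂ = T₁·(1/6.52)^(2/3) = 104 K.
Isobaric step: V₃/V₂ = T₃/T₂ = 363/104.
V₃/V₁ = (V₂/V₁)(V₃/V₂) = 6.52 × (363/104) = 22.76.

V₃/V₁ ≈ 22.8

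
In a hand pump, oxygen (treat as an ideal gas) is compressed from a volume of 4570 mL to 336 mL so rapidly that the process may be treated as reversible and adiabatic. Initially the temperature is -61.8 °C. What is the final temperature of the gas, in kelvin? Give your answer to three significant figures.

T₂ ≈ 600 K

For a reversible adiabat TV^(γ−1) is constant, so T₂ = T₁ (V₁/V₂)^(γ−1).
For a diatomic ideal gas γ = 7/5, so γ−1 = 2/5.
T₁ = -61.8 °C = 211.3 K.
T₂ = 211.3 × (4570/336)^(2/5) = 600.4 K.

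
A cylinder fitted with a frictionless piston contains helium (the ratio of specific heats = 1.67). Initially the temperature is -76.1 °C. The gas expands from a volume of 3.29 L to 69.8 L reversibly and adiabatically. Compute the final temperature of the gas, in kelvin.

T₂ ≈ 25.5 K

Adiabatic: T₁V₁^(γ−1) = T₂V₂^(γ−1) ⇒ T₂ = T₁ (V₁/V₂)^(γ−1).
T₁ = -76.1 °C = 197 K.
T₂ = 197 × (3.29/69.8)^(0.67) = 25.45 K.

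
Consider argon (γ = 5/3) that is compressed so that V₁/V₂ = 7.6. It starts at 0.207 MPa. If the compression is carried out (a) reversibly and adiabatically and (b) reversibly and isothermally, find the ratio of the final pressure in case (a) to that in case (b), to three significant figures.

Isothermal: P_b = P₁(V₁/V₂) = 0.207×7.6.
Adiabatic: P_a = P₁(V₁/V₂)^γ = 0.207×7.6^(5/3).
P_a/P_b = (V₁/V₂)^(γ−1) = 7.6^(2/3) = 3.866.

P_adiabatic / P_isothermal ≈ 3.87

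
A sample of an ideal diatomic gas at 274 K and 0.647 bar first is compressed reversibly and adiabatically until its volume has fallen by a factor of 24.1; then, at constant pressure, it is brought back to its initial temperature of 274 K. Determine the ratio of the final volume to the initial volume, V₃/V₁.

For a diatomic ideal gas γ = 7/5.
Adiabatic step: V₂/V₁ = 0.04149; T₂ = T₁·24.1^(2/5) = 978.5 K.
Isobaric step: V₃/V₂ = T₃/T₂ = 274/978.5.
V₃/V₁ = (V₂/V₁)(V₃/V₂) = 0.04149 × (274/978.5) = 0.01162.

V₃/V₁ ≈ 0.0116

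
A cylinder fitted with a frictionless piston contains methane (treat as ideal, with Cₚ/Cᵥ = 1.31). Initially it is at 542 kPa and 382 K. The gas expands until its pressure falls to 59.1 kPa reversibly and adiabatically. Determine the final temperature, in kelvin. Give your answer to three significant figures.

T₂ ≈ 226 K

Adiabatic: T₂/T₁ = (P₂/P₁)^((γ−1)/γ).
T₂ = 382 × (59.1/542)^(0.237) = 226.1 K.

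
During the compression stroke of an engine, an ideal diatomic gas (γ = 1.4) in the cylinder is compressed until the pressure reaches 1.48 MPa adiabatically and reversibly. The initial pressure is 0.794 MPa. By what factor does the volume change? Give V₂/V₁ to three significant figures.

V₂/V₁ ≈ 0.641

From PV^γ = const, V₂/V₁ = (P₁/P₂)^(1/γ).
V₂/V₁ = (0.794/1.48)^(0.714) = 0.641.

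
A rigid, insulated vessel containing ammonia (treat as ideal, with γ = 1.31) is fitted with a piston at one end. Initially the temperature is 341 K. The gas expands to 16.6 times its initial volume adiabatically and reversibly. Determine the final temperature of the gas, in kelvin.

For a reversible adiabat TV^(γ−1) is constant, so T₂ = T₁ (V₁/V₂)^(γ−1).
T₂ = 341 × (1/16.6)^(0.31) = 142.7 K.

T₂ ≈ 143 K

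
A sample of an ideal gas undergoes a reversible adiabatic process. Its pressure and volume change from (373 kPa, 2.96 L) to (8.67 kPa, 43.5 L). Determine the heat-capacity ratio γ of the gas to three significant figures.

γ ≈ 1.40

PV^γ = const ⇒ γ = ln(P₂/P₁) / ln(V₁/V₂).
γ = ln(8.67/373) / ln(2.96/43.5) = 1.4.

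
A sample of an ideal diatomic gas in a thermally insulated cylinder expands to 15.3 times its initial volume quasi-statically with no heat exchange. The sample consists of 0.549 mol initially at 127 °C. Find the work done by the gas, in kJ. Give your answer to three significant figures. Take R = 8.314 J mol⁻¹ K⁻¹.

For a reversible adiabat TV^(γ−1) is constant, so T₂ = T₁ (V₁/V₂)^(γ−1).
γ = 7/5 for a diatomic ideal gas, so γ−1 = 2/5.
T₁ = 127 °C = 400.1 K.
T₂ = 400.1 × (1/15.3)^(2/5) = 134.4 K.
Q = 0, so ΔU = W_on_gas = nCᵥΔT with Cᵥ = R/(γ−1) = 20.79 J/(mol·K).
ΔU = 0.549 × 20.79 × (134.4 − 400.1) = -3033 J.
Work done by the gas = −ΔU = 3033 J.

W ≈ 3.03 kJ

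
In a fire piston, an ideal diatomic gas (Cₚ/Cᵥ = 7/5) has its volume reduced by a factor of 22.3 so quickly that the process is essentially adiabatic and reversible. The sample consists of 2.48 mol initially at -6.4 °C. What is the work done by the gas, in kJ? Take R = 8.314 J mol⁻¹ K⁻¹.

Adiabatic: T₁V₁^(γ−1) = T₂V₂^(γ−1) ⇒ T₂ = T₁ (V₁/V₂)^(γ−1).
T₁ = -6.4 °C = 266.8 K.
T₂ = 266.8 × 22.3^(2/5) = 923.5 K.
Q = 0, so ΔU = W_on_gas = nCᵥΔT with Cᵥ = R/(γ−1) = 20.79 J/(mol·K).
ΔU = 2.48 × 20.79 × (923.5 − 266.8) = 33850 J.
Work done by the gas = −ΔU = -33850 J.

W ≈ -33.9 kJ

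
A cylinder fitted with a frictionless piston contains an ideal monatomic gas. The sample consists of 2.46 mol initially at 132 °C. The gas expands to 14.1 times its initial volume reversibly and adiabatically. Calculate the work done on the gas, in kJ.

W ≈ -10.3 kJ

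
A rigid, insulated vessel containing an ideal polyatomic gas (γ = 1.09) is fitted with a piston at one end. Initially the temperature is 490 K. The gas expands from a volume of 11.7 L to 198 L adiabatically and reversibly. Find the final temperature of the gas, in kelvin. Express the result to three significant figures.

T₂ ≈ 380 K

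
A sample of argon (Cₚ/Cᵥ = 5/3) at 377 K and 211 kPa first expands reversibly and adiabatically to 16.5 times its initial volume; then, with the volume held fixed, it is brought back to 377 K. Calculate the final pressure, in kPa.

P₃ ≈ 12.8 kPa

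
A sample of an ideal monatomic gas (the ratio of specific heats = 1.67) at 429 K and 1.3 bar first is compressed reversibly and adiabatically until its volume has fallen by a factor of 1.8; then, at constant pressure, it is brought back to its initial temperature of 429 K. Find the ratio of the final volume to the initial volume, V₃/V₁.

V₃/V₁ ≈ 0.375

Adiabatic step: V₂/V₁ = 0.5556; T₂ = T₁·1.8^(0.67) = 636 K.
Isobaric step: V₃/V₂ = T₃/T₂ = 429/636.
V₃/V₁ = (V₂/V₁)(V₃/V₂) = 0.5556 × (429/636) = 0.3747.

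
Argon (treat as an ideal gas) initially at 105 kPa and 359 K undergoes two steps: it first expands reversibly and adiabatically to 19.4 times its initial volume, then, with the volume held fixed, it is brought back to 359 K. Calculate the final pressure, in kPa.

For a monatomic ideal gas γ = 5/3.
Adiabatic step (PV^γ = const): P₂ = 105×(1/19.4)^(5/3) = 0.7496 kPa; T₂ = 359×(1/19.4)^(2/3) = 49.72 K.
Isochoric: P₃ = P₂(T₃/T₂) = 0.7496 × (359/49.72) = 5.412 kPa.

P₃ ≈ 5.41 kPa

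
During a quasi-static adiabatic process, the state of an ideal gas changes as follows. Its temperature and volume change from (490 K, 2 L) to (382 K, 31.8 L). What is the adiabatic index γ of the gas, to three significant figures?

TV^(γ−1) = const ⇒ γ − 1 = ln(T₂/T₁) / ln(V₁/V₂).
γ = 1 + ln(382/490) / ln(2/31.8) = 1.09.

γ ≈ 1.09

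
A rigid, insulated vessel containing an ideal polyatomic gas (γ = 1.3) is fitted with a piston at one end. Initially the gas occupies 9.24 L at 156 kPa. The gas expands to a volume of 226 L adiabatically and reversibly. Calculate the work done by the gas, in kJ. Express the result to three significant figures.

W ≈ 2.96 kJ

P₂ = P₁(V₁/V₂)^γ = 156×(9.24/226)^(1.3) = 2.444 kPa.
For a reversible adiabat, W_by_gas = (P₁V₁ − P₂V₂)/(γ−1).
W_by = (156000×0.00924 − 2444×0.226) / (0.3) = 2963 J.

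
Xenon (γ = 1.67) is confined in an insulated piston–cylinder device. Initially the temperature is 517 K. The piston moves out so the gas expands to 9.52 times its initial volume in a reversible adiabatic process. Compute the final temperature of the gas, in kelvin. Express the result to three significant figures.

T₂ ≈ 114 K

Adiabatic: T₁V₁^(γ−1) = T₂V₂^(γ−1) ⇒ T₂ = T₁ (V₁/V₂)^(γ−1).
T₂ = 517 × (1/9.52)^(0.67) = 114.2 K.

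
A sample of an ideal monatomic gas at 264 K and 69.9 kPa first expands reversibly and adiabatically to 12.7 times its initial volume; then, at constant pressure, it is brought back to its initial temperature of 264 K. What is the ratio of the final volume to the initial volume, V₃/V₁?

For a monatomic ideal gas γ = 5/3.
Adiabatic step: V₂/V₁ = 12.7; T₂ = T₁·(1/12.7)^(2/3) = 48.5 K.
Isobaric step: V₃/V₂ = T₃/T₂ = 264/48.5.
V₃/V₁ = (V₂/V₁)(V₃/V₂) = 12.7 × (264/48.5) = 69.13.

V₃/V₁ ≈ 69.1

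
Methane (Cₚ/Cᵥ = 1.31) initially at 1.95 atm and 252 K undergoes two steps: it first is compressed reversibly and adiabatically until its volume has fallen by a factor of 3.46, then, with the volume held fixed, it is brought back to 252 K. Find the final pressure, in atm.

P₃ ≈ 6.75 atm

Adiabatic step (PV^γ = const): P₂ = 1.95×3.46^(1.31) = 9.913 atm; T₂ = 252×3.46^(0.31) = 370.3 K.
Isochoric: P₃ = P₂(T₃/T₂) = 9.913 × (252/370.3) = 6.747 atm.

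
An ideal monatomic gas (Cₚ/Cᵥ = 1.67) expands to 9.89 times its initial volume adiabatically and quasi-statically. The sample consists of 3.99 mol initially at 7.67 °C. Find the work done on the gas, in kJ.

Adiabatic: T₁V₁^(γ−1) = T₂V₂^(γ−1) ⇒ T₂ = T₁ (V₁/V₂)^(γ−1).
T₁ = 7.67 °C = 280.8 K.
T₂ = 280.8 × (1/9.89)^(0.67) = 60.48 K.
Q = 0, so ΔU = W_on_gas = nCᵥΔT with Cᵥ = R/(γ−1) = 12.41 J/(mol·K).
ΔU = 3.99 × 12.41 × (60.48 − 280.8) = -10910 J.

W ≈ -10.9 kJ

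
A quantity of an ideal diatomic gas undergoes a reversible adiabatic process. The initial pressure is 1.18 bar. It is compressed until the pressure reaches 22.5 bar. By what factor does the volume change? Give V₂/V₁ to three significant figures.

V₂/V₁ ≈ 0.122

From PV^γ = const, V₂/V₁ = (P₁/P₂)^(1/γ).
For a diatomic ideal gas γ = 7/5.
V₂/V₁ = (1.18/22.5)^(5/7) = 0.1218.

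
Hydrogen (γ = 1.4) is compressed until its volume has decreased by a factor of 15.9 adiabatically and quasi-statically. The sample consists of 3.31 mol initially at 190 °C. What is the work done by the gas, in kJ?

Adiabatic: T₁V₁^(γ−1) = T₂V₂^(γ−1) ⇒ T₂ = T₁ (V₁/V₂)^(γ−1).
T₁ = 190 °C = 463.1 K.
T₂ = 463.1 × 15.9^(0.4) = 1400 K.
Q = 0, so ΔU = W_on_gas = nCᵥΔT with Cᵥ = R/(γ−1) = 20.79 J/(mol·K).
ΔU = 3.31 × 20.79 × (1400 − 463.1) = 64490 J.
Work done by the gas = −ΔU = -64490 J.

W ≈ -64.5 kJ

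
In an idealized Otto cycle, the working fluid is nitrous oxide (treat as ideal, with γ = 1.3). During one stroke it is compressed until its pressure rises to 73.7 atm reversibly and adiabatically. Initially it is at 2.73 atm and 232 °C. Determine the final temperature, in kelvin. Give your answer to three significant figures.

T₂ ≈ 1080 K

Along an adiabat T P^((1−γ)/γ) is constant, so T₂ = T₁ (P₂/P₁)^((γ−1)/γ).
T₁ = 232 °C = 505.1 K.
T₂ = 505.1 × (73.7/2.73)^(0.231) = 1081 K.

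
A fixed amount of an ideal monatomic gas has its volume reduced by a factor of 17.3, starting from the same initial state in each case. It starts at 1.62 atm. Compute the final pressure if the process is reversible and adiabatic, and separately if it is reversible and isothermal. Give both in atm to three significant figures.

adiabatic: 187 atm; isothermal: 28.0 atm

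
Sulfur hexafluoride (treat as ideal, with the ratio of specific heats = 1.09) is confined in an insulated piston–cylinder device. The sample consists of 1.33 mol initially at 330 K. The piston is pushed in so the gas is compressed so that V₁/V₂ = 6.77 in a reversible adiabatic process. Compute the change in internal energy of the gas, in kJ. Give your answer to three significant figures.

ΔU ≈ 7.62 kJ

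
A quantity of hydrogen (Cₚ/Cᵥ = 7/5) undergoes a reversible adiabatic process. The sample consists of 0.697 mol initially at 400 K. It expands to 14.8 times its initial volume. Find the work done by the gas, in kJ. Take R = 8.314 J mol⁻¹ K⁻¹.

Adiabatic: T₁V₁^(γ−1) = T₂V₂^(γ−1) ⇒ T₂ = T₁ (V₁/V₂)^(γ−1).
T₂ = 400 × (1/14.8)^(2/5) = 136.1 K.
Q = 0, so ΔU = W_on_gas = nCᵥΔT with Cᵥ = R/(γ−1) = 20.79 J/(mol·K).
ΔU = 0.697 × 20.79 × (136.1 − 400) = -3823 J.
Work done by the gas = −ΔU = 3823 J.

W ≈ 3.82 kJ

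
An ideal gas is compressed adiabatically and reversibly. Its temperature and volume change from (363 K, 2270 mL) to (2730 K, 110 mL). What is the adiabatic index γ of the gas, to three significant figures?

γ ≈ 1.67

TV^(γ−1) = const ⇒ γ − 1 = ln(T₂/T₁) / ln(V₁/V₂).
γ = 1 + ln(2730/363) / ln(2270/110) = 1.667.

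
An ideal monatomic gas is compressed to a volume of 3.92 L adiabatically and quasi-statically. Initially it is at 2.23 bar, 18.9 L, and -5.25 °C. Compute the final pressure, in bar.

Since PV^γ is constant along a reversible adiabat, P₂ = P₁ (V₁/V₂)^γ.
γ = 5/3 for a monatomic ideal gas.
P₂ = 2.23 × (18.9/3.92)^(5/3) = 30.69 bar.

P₂ ≈ 30.7 bar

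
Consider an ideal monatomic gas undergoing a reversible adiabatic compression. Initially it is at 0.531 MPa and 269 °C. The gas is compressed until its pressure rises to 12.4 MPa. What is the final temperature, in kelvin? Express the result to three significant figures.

T₂ ≈ 1910 K

Along an adiabat T P^((1−γ)/γ) is constant, so T₂ = T₁ (P₂/P₁)^((γ−1)/γ).
For a monatomic ideal gas γ = 5/3, so (γ−1)/γ = 2/5.
T₁ = 269 °C = 542.1 K.
T₂ = 542.1 × (12.4/0.531)^(2/5) = 1912 K.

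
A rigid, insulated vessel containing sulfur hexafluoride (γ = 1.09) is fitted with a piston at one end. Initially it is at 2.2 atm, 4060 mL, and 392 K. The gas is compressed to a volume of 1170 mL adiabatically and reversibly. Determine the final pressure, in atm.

P₂ ≈ 8.54 atm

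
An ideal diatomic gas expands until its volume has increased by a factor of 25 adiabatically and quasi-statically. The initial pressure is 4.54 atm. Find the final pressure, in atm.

P₂ ≈ 0.0501 atm

Since PV^γ is constant along a reversible adiabat, P₂ = P₁ (V₁/V₂)^γ.
For a diatomic ideal gas γ = 7/5.
P₂ = 4.54 × (1/25)^(7/5) = 0.05011 atm.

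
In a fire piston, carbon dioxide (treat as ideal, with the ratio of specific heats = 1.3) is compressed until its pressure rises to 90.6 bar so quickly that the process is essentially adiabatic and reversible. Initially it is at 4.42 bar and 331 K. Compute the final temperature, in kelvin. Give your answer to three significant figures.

Adiabatic: T₂/T₁ = (P₂/P₁)^((γ−1)/γ).
T₂ = 331 × (90.6/4.42)^(0.231) = 664.6 K.

T₂ ≈ 665 K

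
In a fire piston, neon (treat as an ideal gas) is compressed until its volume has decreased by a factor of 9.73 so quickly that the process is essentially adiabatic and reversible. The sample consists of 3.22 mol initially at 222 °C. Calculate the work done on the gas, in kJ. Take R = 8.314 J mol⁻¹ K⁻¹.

Adiabatic: T₁V₁^(γ−1) = T₂V₂^(γ−1) ⇒ T₂ = T₁ (V₁/V₂)^(γ−1).
γ = 5/3 for a monatomic ideal gas, so γ−1 = 2/3.
T₁ = 222 °C = 495.1 K.
T₂ = 495.1 × 9.73^(2/3) = 2257 K.
Q = 0, so ΔU = W_on_gas = nCᵥΔT with Cᵥ = R/(γ−1) = 12.47 J/(mol·K).
ΔU = 3.22 × 12.47 × (2257 − 495.1) = 70740 J.

W ≈ 70.7 kJ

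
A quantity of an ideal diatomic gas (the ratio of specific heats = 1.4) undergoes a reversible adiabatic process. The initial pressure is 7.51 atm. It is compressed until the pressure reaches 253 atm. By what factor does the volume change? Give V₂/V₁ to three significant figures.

From PV^γ = const, V₂/V₁ = (P₁/P₂)^(1/γ).
V₂/V₁ = (7.51/253)^(0.714) = 0.08109.

V₂/V₁ ≈ 0.0811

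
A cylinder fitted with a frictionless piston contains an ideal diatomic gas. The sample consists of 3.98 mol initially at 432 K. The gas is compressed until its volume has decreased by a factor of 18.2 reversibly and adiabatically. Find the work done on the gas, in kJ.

W ≈ 78.3 kJ

For a reversible adiabat TV^(γ−1) is constant, so T₂ = T₁ (V₁/V₂)^(γ−1).
γ = 7/5 for a diatomic ideal gas, so γ−1 = 2/5.
T₂ = 432 × 18.2^(2/5) = 1379 K.
Q = 0, so ΔU = W_on_gas = nCᵥΔT with Cᵥ = R/(γ−1) = 20.79 J/(mol·K).
ΔU = 3.98 × 20.79 × (1379 − 432) = 78330 J.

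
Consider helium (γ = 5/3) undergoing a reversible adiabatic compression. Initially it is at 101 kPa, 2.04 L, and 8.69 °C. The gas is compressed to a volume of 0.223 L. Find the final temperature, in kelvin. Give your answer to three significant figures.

For a reversible adiabat TV^(γ−1) is constant, so T₂ = T₁ (V₁/V₂)^(γ−1).
T₁ = 8.69 °C = 281.8 K.
T₂ = 281.8 × (2.04/0.223)^(2/3) = 1233 K.

T₂ ≈ 1230 K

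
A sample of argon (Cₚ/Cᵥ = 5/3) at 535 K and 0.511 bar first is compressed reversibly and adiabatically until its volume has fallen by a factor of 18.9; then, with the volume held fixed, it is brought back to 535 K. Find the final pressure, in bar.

Adiabatic step (PV^γ = const): P₂ = 0.511×18.9^(5/3) = 68.53 bar; T₂ = 535×18.9^(2/3) = 3796 K.
Isochoric: P₃ = P₂(T₃/T₂) = 68.53 × (535/3796) = 9.658 bar.

P₃ ≈ 9.66 bar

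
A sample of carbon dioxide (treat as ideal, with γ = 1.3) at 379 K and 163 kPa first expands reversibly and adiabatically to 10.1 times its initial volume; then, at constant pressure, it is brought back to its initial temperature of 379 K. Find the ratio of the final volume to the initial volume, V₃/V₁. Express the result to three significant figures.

V₃/V₁ ≈ 20.2

Adiabatic step: V₂/V₁ = 10.1; T₂ = T₁·(1/10.1)^(0.3) = 189.4 K.
Isobaric step: V₃/V₂ = T₃/T₂ = 379/189.4.
V₃/V₁ = (V₂/V₁)(V₃/V₂) = 10.1 × (379/189.4) = 20.21.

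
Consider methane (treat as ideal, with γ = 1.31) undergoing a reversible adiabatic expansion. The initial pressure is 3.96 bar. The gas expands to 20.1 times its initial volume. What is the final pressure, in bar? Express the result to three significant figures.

P₂ ≈ 0.0777 bar

Adiabatic: P₁V₁^γ = P₂V₂^γ ⇒ P₂ = P₁ (V₁/V₂)^γ.
P₂ = 3.96 × (1/20.1)^(1.31) = 0.07772 bar.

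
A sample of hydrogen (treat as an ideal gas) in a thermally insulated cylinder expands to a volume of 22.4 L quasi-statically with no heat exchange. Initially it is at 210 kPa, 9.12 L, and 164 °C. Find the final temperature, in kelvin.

T₂ ≈ 305 K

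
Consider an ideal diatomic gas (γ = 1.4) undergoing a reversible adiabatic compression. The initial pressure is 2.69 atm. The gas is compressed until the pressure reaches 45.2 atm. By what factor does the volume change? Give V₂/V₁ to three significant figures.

V₂/V₁ ≈ 0.133

From PV^γ = const, V₂/V₁ = (P₁/P₂)^(1/γ).
V₂/V₁ = (2.69/45.2)^(0.714) = 0.1333.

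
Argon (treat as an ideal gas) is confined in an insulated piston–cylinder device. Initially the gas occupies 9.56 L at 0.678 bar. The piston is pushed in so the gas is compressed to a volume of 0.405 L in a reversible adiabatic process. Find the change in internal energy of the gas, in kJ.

ΔU ≈ 7.03 kJ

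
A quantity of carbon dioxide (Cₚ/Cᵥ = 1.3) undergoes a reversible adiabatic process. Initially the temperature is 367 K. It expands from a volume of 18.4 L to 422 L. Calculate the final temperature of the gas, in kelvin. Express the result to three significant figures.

T₂ ≈ 143 K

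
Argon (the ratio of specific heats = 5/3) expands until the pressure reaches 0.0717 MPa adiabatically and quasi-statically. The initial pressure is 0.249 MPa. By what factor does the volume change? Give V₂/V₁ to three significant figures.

From PV^γ = const, V₂/V₁ = (P₁/P₂)^(1/γ).
V₂/V₁ = (0.249/0.0717)^(3/5) = 2.111.

V₂/V₁ ≈ 2.11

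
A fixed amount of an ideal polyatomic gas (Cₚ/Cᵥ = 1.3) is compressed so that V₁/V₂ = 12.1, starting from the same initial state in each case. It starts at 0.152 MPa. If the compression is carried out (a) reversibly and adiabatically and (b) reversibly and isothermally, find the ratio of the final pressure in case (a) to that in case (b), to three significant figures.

P_adiabatic / P_isothermal ≈ 2.11

Isothermal: P_b = P₁(V₁/V₂) = 0.152×12.1.
Adiabatic: P_a = P₁(V₁/V₂)^γ = 0.152×12.1^(1.3).
P_a/P_b = (V₁/V₂)^(γ−1) = 12.1^(0.3) = 2.113.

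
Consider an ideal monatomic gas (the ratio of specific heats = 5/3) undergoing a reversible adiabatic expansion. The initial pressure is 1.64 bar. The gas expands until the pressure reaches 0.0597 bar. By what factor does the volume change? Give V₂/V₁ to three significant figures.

V₂/V₁ ≈ 7.30

From PV^γ = const, V₂/V₁ = (P₁/P₂)^(1/γ).
V₂/V₁ = (1.64/0.0597)^(3/5) = 7.3.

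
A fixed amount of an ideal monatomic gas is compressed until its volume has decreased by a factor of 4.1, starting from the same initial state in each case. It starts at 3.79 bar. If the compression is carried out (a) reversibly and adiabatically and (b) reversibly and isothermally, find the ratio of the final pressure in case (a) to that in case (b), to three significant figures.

P_adiabatic / P_isothermal ≈ 2.56

For a monatomic ideal gas γ = 5/3.
Isothermal: P_b = P₁(V₁/V₂) = 3.79×4.1.
Adiabatic: P_a = P₁(V₁/V₂)^γ = 3.79×4.1^(5/3).
P_a/P_b = (V₁/V₂)^(γ−1) = 4.1^(2/3) = 2.562.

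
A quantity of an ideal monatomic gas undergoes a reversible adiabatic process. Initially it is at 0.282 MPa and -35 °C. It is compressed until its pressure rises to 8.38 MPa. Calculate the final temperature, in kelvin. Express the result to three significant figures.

Along an adiabat T P^((1−γ)/γ) is constant, so T₂ = T₁ (P₂/P₁)^((γ−1)/γ).
For a monatomic ideal gas γ = 5/3, so (γ−1)/γ = 2/5.
T₁ = -35 °C = 238.1 K.
T₂ = 238.1 × (8.38/0.282)^(2/5) = 924.8 K.

T₂ ≈ 925 K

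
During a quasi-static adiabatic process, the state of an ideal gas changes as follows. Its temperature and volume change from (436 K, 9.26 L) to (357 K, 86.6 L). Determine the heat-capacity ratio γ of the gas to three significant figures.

γ ≈ 1.09

TV^(γ−1) = const ⇒ γ − 1 = ln(T₂/T₁) / ln(V₁/V₂).
γ = 1 + ln(357/436) / ln(9.26/86.6) = 1.089.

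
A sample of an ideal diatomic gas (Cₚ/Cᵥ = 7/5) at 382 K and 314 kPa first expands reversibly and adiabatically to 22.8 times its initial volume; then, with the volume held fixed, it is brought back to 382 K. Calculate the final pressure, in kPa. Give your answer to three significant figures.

P₃ ≈ 13.8 kPa

Adiabatic step (PV^γ = const): P₂ = 314×(1/22.8)^(7/5) = 3.943 kPa; T₂ = 382×(1/22.8)^(2/5) = 109.4 K.
Isochoric: P₃ = P₂(T₃/T₂) = 3.943 × (382/109.4) = 13.77 kPa.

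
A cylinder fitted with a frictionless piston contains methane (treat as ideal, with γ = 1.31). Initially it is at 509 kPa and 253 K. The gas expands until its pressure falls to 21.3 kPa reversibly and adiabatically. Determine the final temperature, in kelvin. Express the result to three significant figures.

T₂ ≈ 119 K

Along an adiabat T P^((1−γ)/γ) is constant, so T₂ = T₁ (P₂/P₁)^((γ−1)/γ).
T₂ = 253 × (21.3/509)^(0.237) = 119.4 K.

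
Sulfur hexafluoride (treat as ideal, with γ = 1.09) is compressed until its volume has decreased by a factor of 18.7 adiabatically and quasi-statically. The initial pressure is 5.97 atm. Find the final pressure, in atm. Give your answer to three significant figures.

P₂ ≈ 145 atm

Since PV^γ is constant along a reversible adiabat, P₂ = P₁ (V₁/V₂)^γ.
P₂ = 5.97 × 18.7^(1.09) = 145.3 atm.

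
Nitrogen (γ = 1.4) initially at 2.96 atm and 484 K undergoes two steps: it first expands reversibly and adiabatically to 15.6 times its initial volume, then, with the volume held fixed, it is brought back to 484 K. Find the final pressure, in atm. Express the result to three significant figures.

P₃ ≈ 0.190 atm

Adiabatic step (PV^γ = const): P₂ = 2.96×(1/15.6)^(1.4) = 0.06323 atm; T₂ = 484×(1/15.6)^(0.4) = 161.3 K.
Isochoric: P₃ = P₂(T₃/T₂) = 0.06323 × (484/161.3) = 0.1897 atm.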